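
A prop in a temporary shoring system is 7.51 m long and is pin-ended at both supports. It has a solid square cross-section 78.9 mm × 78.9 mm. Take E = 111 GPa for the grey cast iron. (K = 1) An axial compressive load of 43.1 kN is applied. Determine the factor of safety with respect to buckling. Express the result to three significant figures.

I = a⁴/12 = 78.9⁴/12 = 3.229×10^6 mm⁴
I = 3.229×10^6 mm⁴ = 3.229×10^-6 m⁴
Effective length L_e = K·L = 1 × 7.51 = 7.510 m
P_cr = π²EI / L_e² = π² × 111×10⁹ × 3.229×10^-6 / 7.510² = 6.273×10^4 N
Factor of safety n = P_cr / P = 62.729 / 43.1 = 1.46

n ≈ 1.46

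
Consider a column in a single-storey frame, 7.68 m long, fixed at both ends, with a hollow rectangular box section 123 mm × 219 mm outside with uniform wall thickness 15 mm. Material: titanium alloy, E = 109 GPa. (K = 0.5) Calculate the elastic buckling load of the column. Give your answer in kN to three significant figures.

P_cr ≈ 1550 kN

Inner dimensions: h_i = 219 − 2×15 = 189.0 mm, b_i = 123 − 2×15 = 93.00 mm
Weak-axis I_min = (h_o·b_o³ − h_i·b_i³)/12 with b_o = 123, b_i = 93.00 mm (shorter outer/inner sides).
I_min = (219×123³ − 189.0×93.00³)/12 = 2.129×10^7 mm⁴
I = 2.129×10^7 mm⁴ = 2.129×10^-5 m⁴
Effective length L_e = K·L = 0.5 × 7.68 = 3.840 m
P_cr = π²EI / L_e² = π² × 109×10⁹ × 2.129×10^-5 / 3.840² = 1.553×10^6 N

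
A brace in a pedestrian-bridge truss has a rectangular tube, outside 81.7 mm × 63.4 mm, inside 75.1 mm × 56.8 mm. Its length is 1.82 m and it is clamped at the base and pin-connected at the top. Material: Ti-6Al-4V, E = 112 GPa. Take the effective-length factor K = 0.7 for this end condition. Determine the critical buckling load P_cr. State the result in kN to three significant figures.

P_cr ≈ 401 kN

Weak-axis I_min = (h_o·b_o³ − h_i·b_i³)/12 with b_o = 63.4, b_i = 56.80 mm (shorter outer/inner sides).
I_min = (81.7×63.4³ − 75.10×56.80³)/12 = 5.882×10^5 mm⁴
I = 5.882×10^5 mm⁴ = 5.882×10^-7 m⁴
Effective length L_e = K·L = 0.7 × 1.82 = 1.274 m
P_cr = π²EI / L_e² = π² × 112×10⁹ × 5.882×10^-7 / 1.274² = 4.006×10^5 N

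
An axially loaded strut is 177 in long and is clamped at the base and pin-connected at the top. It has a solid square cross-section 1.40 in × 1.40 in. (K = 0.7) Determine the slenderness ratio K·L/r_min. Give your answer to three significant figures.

λ ≈ 307

I = a⁴/12 = 1.40⁴/12 = 0.3201 in⁴
A = 1.960 in²;  r_min = √(I/A) = √(0.3201/1.960) = 0.4041 in
L_e = K·L = 0.7 × 177 = 123.9 in
λ = L_e / r_min = 123.90 / 0.4041 = 307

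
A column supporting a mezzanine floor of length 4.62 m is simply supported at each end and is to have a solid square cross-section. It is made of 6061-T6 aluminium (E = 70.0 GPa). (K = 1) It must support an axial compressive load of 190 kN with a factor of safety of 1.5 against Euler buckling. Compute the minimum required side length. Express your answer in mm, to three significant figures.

a ≈ 101 mm

Required P_cr = n·P = 1.5 × 190 = 285.0 kN
L_e = K·L = 1 × 4.62 = 4.620 m
Required I = P_cr·L_e²/(π²E) = 2.850×10^5 × 4.620² / (π² × 7.00×10^10) = 8.805×10^-6 m⁴
I_req = 8.805×10^6 mm⁴
Solid square: I = a⁴/12  ⇒  a = (12I)^(1/4) = (12×8.805×10^6)^(1/4) = 101 mm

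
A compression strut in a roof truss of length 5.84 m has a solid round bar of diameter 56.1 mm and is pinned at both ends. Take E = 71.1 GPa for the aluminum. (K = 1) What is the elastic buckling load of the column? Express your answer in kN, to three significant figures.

I = πd⁴/64 = π×56.1⁴/64 = 4.862×10^5 mm⁴
I = 4.862×10^5 mm⁴ = 4.862×10^-7 m⁴
Effective length L_e = K·L = 1 × 5.84 = 5.840 m
P_cr = π²EI / L_e² = π² × 71.1×10⁹ × 4.862×10^-7 / 5.840² = 1.000×10^4 N

P_cr ≈ 10.0 kN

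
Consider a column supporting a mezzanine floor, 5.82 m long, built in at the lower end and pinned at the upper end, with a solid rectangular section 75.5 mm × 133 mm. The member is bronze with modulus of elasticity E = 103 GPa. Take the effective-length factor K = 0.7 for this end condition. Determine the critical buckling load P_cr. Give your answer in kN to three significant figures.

Buckling occurs about the weak axis: I_min = h·b³/12 with b = 75.5 mm (the shorter side).
I_min = 133×75.5³/12 = 4.770×10^6 mm⁴
I = 4.770×10^6 mm⁴ = 4.770×10^-6 m⁴
Effective length L_e = K·L = 0.7 × 5.82 = 4.074 m
P_cr = π²EI / L_e² = π² × 103×10⁹ × 4.770×10^-6 / 4.074² = 2.922×10^5 N

P_cr ≈ 292 kN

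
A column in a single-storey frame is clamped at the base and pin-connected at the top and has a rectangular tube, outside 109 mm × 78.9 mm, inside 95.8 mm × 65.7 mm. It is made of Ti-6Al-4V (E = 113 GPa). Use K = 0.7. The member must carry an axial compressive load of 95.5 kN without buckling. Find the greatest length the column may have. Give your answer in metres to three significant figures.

Weak-axis I_min = (h_o·b_o³ − h_i·b_i³)/12 with b_o = 78.9, b_i = 65.70 mm (shorter outer/inner sides).
I_min = (109×78.9³ − 95.80×65.70³)/12 = 2.197×10^6 mm⁴
I = 2.197×10^-6 m⁴
At the buckling limit P_cr = P = 9.550×10^4 N
From P_cr = π²EI/(K·L)²:  L = (1/K)·√(π²EI/P_cr) = (1/0.7)·√(π²×1.13×10^11×2.197×10^-6/9.550×10^4)
L = 7.24 m

L_max ≈ 7.24 m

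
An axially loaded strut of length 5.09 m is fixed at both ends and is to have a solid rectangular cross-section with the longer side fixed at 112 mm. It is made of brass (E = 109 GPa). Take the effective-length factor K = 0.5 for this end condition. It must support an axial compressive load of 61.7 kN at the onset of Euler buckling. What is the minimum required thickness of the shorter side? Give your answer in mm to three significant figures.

L_e = K·L = 0.5 × 5.09 = 2.545 m
Required I = P_cr·L_e²/(π²E) = 6.170×10^4 × 2.545² / (π² × 1.09×10^11) = 3.715×10^-7 m⁴
I_req = 3.715×10^5 mm⁴
Rectangle, weak axis: I_min = h·b³/12 with h = 112 mm fixed  ⇒  b = (12I/h)^(1/3) = 34.1 mm

b ≈ 34.1 mm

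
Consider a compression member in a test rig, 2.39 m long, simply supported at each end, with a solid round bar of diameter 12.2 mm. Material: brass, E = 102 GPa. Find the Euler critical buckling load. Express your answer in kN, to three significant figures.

I = πd⁴/64 = π×12.2⁴/64 = 1.087×10^3 mm⁴
I = 1.087×10^3 mm⁴ = 1.087×10^-9 m⁴
Effective length L_e = K·L = 1 × 2.39 = 2.390 m
P_cr = π²EI / L_e² = π² × 102×10⁹ × 1.087×10^-9 / 2.390² = 191.7 N

P_cr ≈ 0.192 kN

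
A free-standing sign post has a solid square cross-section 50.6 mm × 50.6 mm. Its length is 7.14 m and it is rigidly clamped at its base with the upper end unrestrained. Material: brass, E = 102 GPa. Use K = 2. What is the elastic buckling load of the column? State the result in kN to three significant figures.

I = a⁴/12 = 50.6⁴/12 = 5.463×10^5 mm⁴
I = 5.463×10^5 mm⁴ = 5.463×10^-7 m⁴
Effective length L_e = K·L = 2 × 7.14 = 14.28 m
P_cr = π²EI / L_e² = π² × 102×10⁹ × 5.463×10^-7 / 14.28² = 2.697×10^3 N

P_cr ≈ 2.70 kN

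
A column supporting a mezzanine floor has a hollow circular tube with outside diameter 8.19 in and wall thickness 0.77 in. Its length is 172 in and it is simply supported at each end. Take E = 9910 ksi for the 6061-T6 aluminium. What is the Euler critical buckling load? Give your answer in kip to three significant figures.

Inner diameter d_i = 8.19 − 2×0.77 = 6.650 in
I = π(d_o⁴ − d_i⁴)/64 = π(8.19⁴ − 6.650⁴)/64 = 124.9 in⁴
Effective length L_e = K·L = 1 × 172 = 172.0 in
P_cr = π²EI / L_e² = π² × 9910×10³ × 124.9 / 172.0² = 4.128×10^5 lb

P_cr ≈ 413 kip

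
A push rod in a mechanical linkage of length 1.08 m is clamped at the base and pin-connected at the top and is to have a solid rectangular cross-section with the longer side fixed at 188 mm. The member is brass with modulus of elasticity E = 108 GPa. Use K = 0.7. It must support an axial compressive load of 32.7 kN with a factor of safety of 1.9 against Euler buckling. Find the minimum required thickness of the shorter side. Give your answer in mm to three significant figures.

b ≈ 12.9 mm

Required P_cr = n·P = 1.9 × 32.7 = 62.13 kN
L_e = K·L = 0.7 × 1.08 = 0.7560 m
Required I = P_cr·L_e²/(π²E) = 6.213×10^4 × 0.7560² / (π² × 1.08×10^11) = 3.331×10^-8 m⁴
I_req = 3.331×10^4 mm⁴
Rectangle, weak axis: I_min = h·b³/12 with h = 188 mm fixed  ⇒  b = (12I/h)^(1/3) = 12.9 mm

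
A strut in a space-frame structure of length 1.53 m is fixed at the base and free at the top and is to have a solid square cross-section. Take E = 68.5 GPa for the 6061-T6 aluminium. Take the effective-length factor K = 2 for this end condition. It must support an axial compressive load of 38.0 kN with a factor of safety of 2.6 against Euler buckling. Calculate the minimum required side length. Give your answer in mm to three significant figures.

Required P_cr = n·P = 2.6 × 38.0 = 98.80 kN
L_e = K·L = 2 × 1.53 = 3.060 m
Required I = P_cr·L_e²/(π²E) = 9.880×10^4 × 3.060² / (π² × 6.85×10^10) = 1.368×10^-6 m⁴
I_req = 1.368×10^6 mm⁴
Solid square: I = a⁴/12  ⇒  a = (12I)^(1/4) = (12×1.368×10^6)^(1/4) = 63.7 mm

a ≈ 63.7 mm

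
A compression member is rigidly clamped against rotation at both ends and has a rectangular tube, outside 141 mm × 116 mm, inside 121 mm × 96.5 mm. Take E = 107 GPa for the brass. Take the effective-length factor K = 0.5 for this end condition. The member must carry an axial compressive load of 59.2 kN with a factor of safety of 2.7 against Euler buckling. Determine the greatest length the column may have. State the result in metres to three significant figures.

Weak-axis I_min = (h_o·b_o³ − h_i·b_i³)/12 with b_o = 116, b_i = 96.50 mm (shorter outer/inner sides).
I_min = (141×116³ − 121.0×96.50³)/12 = 9.279×10^6 mm⁴
I = 9.279×10^-6 m⁴
Required critical load P_cr = n·P = 2.7 × 59.2 = 159.8 kN = 1.598×10^5 N
From P_cr = π²EI/(K·L)²:  L = (1/K)·√(π²EI/P_cr) = (1/0.5)·√(π²×1.07×10^11×9.279×10^-6/1.598×10^5)
L = 15.7 m

L_max ≈ 15.7 m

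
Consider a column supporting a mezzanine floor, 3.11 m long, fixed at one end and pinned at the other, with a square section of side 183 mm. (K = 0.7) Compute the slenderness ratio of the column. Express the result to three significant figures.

λ ≈ 41.2

For a square r = a/√12 = 183/√12 = 52.83 mm
L_e = K·L = 0.7 × 3.11 m = 2.177 m = 2177.0 mm
λ = L_e / r_min = 2177.0 / 52.83 = 41.2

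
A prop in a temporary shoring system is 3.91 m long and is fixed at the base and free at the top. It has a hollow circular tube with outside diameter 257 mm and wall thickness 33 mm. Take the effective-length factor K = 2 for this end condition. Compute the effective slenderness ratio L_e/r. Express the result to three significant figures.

λ ≈ 97.7

Inner diameter d_i = 257 − 2×33 = 191.0 mm
I = π(d_o⁴ − d_i⁴)/64 = π(257⁴ − 191.0⁴)/64 = 1.488×10^8 mm⁴
A = 2.322×10^4 mm²;  r_min = √(I/A) = √(1.488×10^8/2.322×10^4) = 80.05 mm
L_e = K·L = 2 × 3.91 m = 7.820 m = 7820.0 mm
λ = L_e / r_min = 7820.0 / 80.05 = 97.7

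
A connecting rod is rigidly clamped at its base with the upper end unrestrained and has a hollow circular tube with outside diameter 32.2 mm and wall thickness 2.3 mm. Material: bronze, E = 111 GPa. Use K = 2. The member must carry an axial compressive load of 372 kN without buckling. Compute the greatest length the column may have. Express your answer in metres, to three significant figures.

Inner diameter d_i = 32.2 − 2×2.3 = 27.60 mm
I = π(d_o⁴ − d_i⁴)/64 = π(32.2⁴ − 27.60⁴)/64 = 2.429×10^4 mm⁴
I = 2.429×10^-8 m⁴
At the buckling limit P_cr = P = 3.720×10^5 N
From P_cr = π²EI/(K·L)²:  L = (1/K)·√(π²EI/P_cr) = (1/2)·√(π²×1.11×10^11×2.429×10^-8/3.720×10^5)
L = 0.134 m

L_max ≈ 0.134 m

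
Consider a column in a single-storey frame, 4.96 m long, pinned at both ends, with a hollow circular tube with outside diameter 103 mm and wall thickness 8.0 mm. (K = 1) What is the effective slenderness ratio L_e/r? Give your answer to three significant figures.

Inner diameter d_i = 103 − 2×8.0 = 87.00 mm
I = π(d_o⁴ − d_i⁴)/64 = π(103⁴ − 87.00⁴)/64 = 2.713×10^6 mm⁴
A = 2.388×10^3 mm²;  r_min = √(I/A) = √(2.713×10^6/2.388×10^3) = 33.71 mm
L_e = K·L = 1 × 4.96 m = 4.960 m = 4960.0 mm
λ = L_e / r_min = 4960.0 / 33.71 = 147

λ ≈ 147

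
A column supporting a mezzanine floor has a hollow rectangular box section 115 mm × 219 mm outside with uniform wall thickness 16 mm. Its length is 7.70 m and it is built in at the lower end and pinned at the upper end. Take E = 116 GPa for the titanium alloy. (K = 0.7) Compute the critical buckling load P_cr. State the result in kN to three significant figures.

P_cr ≈ 743 kN

Inner dimensions: h_i = 219 − 2×16 = 187.0 mm, b_i = 115 − 2×16 = 83.00 mm
Weak-axis I_min = (h_o·b_o³ − h_i·b_i³)/12 with b_o = 115, b_i = 83.00 mm (shorter outer/inner sides).
I_min = (219×115³ − 187.0×83.00³)/12 = 1.885×10^7 mm⁴
I = 1.885×10^7 mm⁴ = 1.885×10^-5 m⁴
Effective length L_e = K·L = 0.7 × 7.70 = 5.390 m
P_cr = π²EI / L_e² = π² × 116×10⁹ × 1.885×10^-5 / 5.390² = 7.427×10^5 N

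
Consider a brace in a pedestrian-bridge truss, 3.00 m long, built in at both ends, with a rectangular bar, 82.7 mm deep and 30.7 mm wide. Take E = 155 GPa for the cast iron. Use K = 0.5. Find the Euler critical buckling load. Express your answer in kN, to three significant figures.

Buckling occurs about the weak axis: I_min = h·b³/12 with b = 30.7 mm (the shorter side).
I_min = 82.7×30.7³/12 = 1.994×10^5 mm⁴
I = 1.994×10^5 mm⁴ = 1.994×10^-7 m⁴
Effective length L_e = K·L = 0.5 × 3.00 = 1.500 m
P_cr = π²EI / L_e² = π² × 155×10⁹ × 1.994×10^-7 / 1.500² = 1.356×10^5 N

P_cr ≈ 136 kN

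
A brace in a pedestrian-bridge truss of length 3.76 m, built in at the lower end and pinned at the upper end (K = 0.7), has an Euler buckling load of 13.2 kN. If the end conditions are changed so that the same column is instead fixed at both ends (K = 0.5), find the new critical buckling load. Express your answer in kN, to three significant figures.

P_cr ∝ 1/K², so P_cr,new = P_cr,old × (K_old/K_new)² = 13.2 × (0.7/0.5)²
= 13.2 × 1.960 = 25.9 kN

P_cr ≈ 25.9 kN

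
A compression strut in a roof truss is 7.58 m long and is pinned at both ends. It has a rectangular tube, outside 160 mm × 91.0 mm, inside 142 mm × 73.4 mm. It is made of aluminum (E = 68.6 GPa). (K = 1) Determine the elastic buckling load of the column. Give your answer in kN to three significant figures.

Weak-axis I_min = (h_o·b_o³ − h_i·b_i³)/12 with b_o = 91.0, b_i = 73.40 mm (shorter outer/inner sides).
I_min = (160×91.0³ − 142.0×73.40³)/12 = 5.368×10^6 mm⁴
I = 5.368×10^6 mm⁴ = 5.368×10^-6 m⁴
Effective length L_e = K·L = 1 × 7.58 = 7.580 m
P_cr = π²EI / L_e² = π² × 68.6×10⁹ × 5.368×10^-6 / 7.580² = 6.326×10^4 N

P_cr ≈ 63.3 kN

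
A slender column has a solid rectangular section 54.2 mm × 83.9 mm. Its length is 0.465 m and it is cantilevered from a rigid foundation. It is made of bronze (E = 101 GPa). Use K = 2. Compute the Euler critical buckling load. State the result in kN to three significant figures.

Buckling occurs about the weak axis: I_min = h·b³/12 with b = 54.2 mm (the shorter side).
I_min = 83.9×54.2³/12 = 1.113×10^6 mm⁴
I = 1.113×10^6 mm⁴ = 1.113×10^-6 m⁴
Effective length L_e = K·L = 2 × 0.465 = 0.9300 m
P_cr = π²EI / L_e² = π² × 101×10⁹ × 1.113×10^-6 / 0.9300² = 1.283×10^6 N

P_cr ≈ 1280 kN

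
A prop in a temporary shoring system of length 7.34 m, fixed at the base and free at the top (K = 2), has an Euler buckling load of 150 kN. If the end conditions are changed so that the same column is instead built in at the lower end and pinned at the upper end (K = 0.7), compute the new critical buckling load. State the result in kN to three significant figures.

P_cr ≈ 1220 kN

P_cr ∝ 1/K², so P_cr,new = P_cr,old × (K_old/K_new)² = 150 × (2/0.7)²
= 150 × 8.163 = 1220 kN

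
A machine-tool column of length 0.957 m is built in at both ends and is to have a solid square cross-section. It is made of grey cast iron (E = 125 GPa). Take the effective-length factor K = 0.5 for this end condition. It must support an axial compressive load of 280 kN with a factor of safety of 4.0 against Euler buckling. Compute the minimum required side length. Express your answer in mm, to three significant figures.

a ≈ 39.7 mm

Required P_cr = n·P = 4.0 × 280 = 1120 kN
L_e = K·L = 0.5 × 0.957 = 0.4785 m
Required I = P_cr·L_e²/(π²E) = 1.120×10^6 × 0.4785² / (π² × 1.25×10^11) = 2.079×10^-7 m⁴
I_req = 2.079×10^5 mm⁴
Solid square: I = a⁴/12  ⇒  a = (12I)^(1/4) = (12×2.079×10^5)^(1/4) = 39.7 mm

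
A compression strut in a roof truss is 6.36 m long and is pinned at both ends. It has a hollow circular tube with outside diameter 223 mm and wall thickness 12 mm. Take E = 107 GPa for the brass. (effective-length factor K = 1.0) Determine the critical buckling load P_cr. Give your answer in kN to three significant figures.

Inner diameter d_i = 223 − 2×12 = 199.0 mm
I = π(d_o⁴ − d_i⁴)/64 = π(223⁴ − 199.0⁴)/64 = 4.441×10^7 mm⁴
I = 4.441×10^7 mm⁴ = 4.441×10^-5 m⁴
Effective length L_e = K·L = 1 × 6.36 = 6.360 m
P_cr = π²EI / L_e² = π² × 107×10⁹ × 4.441×10^-5 / 6.360² = 1.159×10^6 N

P_cr ≈ 1160 kN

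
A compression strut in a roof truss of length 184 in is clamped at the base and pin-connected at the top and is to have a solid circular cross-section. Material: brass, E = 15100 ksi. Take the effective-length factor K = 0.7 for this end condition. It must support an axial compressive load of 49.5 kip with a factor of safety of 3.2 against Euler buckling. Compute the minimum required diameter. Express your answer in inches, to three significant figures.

d ≈ 4.35 in

Required P_cr = n·P = 3.2 × 49.5 = 158.4 kip
L_e = K·L = 0.7 × 184 = 128.8 in
Required I = P_cr·L_e²/(π²E) = 1.584×10^5 × 128.8² / (π² × 1.51×10^7) = 17.63 in⁴
Solid circle: I = πd⁴/64  ⇒  d = (64I/π)^(1/4) = (64×17.63/π)^(1/4) = 4.35 in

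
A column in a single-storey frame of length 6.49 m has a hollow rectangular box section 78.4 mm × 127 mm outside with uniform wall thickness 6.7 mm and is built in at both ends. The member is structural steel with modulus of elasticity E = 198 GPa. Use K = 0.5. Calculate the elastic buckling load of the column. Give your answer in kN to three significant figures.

Inner dimensions: h_i = 127 − 2×6.7 = 113.6 mm, b_i = 78.4 − 2×6.7 = 65.00 mm
Weak-axis I_min = (h_o·b_o³ − h_i·b_i³)/12 with b_o = 78.4, b_i = 65.00 mm (shorter outer/inner sides).
I_min = (127×78.4³ − 113.6×65.00³)/12 = 2.500×10^6 mm⁴
I = 2.500×10^6 mm⁴ = 2.500×10^-6 m⁴
Effective length L_e = K·L = 0.5 × 6.49 = 3.245 m
P_cr = π²EI / L_e² = π² × 198×10⁹ × 2.500×10^-6 / 3.245² = 4.640×10^5 N

P_cr ≈ 464 kN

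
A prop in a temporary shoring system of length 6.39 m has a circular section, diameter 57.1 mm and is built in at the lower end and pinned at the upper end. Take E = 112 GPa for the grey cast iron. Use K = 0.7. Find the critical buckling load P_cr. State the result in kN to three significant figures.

P_cr ≈ 28.8 kN

I = πd⁴/64 = π×57.1⁴/64 = 5.218×10^5 mm⁴
I = 5.218×10^5 mm⁴ = 5.218×10^-7 m⁴
Effective length L_e = K·L = 0.7 × 6.39 = 4.473 m
P_cr = π²EI / L_e² = π² × 112×10⁹ × 5.218×10^-7 / 4.473² = 2.883×10^4 N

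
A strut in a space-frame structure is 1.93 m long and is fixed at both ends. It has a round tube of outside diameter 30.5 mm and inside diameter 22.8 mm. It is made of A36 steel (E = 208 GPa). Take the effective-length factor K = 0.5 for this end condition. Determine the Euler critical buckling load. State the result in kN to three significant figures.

P_cr ≈ 64.4 kN

d_o = 30.5 mm, d_i = 22.8 mm
I = π(d_o⁴ − d_i⁴)/64 = π(30.5⁴ − 22.80⁴)/64 = 2.921×10^4 mm⁴
I = 2.921×10^4 mm⁴ = 2.921×10^-8 m⁴
Effective length L_e = K·L = 0.5 × 1.93 = 0.9650 m
P_cr = π²EI / L_e² = π² × 208×10⁹ × 2.921×10^-8 / 0.9650² = 6.440×10^4 N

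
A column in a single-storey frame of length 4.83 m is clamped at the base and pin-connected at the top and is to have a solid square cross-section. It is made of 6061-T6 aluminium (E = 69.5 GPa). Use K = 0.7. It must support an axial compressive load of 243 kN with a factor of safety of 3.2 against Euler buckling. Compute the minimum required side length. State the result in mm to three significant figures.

a ≈ 112 mm

Required P_cr = n·P = 3.2 × 243 = 777.6 kN
L_e = K·L = 0.7 × 4.83 = 3.381 m
Required I = P_cr·L_e²/(π²E) = 7.776×10^5 × 3.381² / (π² × 6.95×10^10) = 1.296×10^-5 m⁴
I_req = 1.296×10^7 mm⁴
Solid square: I = a⁴/12  ⇒  a = (12I)^(1/4) = (12×1.296×10^7)^(1/4) = 112 mm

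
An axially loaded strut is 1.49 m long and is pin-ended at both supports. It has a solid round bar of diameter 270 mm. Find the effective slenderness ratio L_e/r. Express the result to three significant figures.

λ ≈ 22.1

I = πd⁴/64 = π×270⁴/64 = 2.609×10^8 mm⁴
A = 5.726×10^4 mm²;  r_min = √(I/A) = √(2.609×10^8/5.726×10^4) = 67.50 mm
L_e = K·L = 1 × 1.49 m = 1.490 m = 1490.0 mm
λ = L_e / r_min = 1490.0 / 67.50 = 22.1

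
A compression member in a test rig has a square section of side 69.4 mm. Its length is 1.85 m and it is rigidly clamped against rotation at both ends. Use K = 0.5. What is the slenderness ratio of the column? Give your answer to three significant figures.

For a square r = a/√12 = 69.4/√12 = 20.03 mm
L_e = K·L = 0.5 × 1.85 m = 0.9250 m = 925.00 mm
λ = L_e / r_min = 925.00 / 20.03 = 46.2

λ ≈ 46.2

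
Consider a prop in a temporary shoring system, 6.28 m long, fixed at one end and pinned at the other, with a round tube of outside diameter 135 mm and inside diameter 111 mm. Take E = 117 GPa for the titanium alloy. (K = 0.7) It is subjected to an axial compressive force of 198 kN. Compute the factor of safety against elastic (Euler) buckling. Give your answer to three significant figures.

d_o = 135 mm, d_i = 111 mm
I = π(d_o⁴ − d_i⁴)/64 = π(135⁴ − 111.0⁴)/64 = 8.853×10^6 mm⁴
I = 8.853×10^6 mm⁴ = 8.853×10^-6 m⁴
Effective length L_e = K·L = 0.7 × 6.28 = 4.396 m
P_cr = π²EI / L_e² = π² × 117×10⁹ × 8.853×10^-6 / 4.396² = 5.290×10^5 N
Factor of safety n = P_cr / P = 528.98 / 198 = 2.67

n ≈ 2.67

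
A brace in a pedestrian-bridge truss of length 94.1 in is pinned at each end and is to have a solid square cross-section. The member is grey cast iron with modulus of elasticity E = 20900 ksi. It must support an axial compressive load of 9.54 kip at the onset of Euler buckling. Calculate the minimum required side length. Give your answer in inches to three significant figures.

a ≈ 1.49 in

L_e = K·L = 1 × 94.1 = 94.10 in
Required I = P_cr·L_e²/(π²E) = 9.540×10^3 × 94.10² / (π² × 2.09×10^7) = 0.4095 in⁴
Solid square: I = a⁴/12  ⇒  a = (12I)^(1/4) = (12×0.4095)^(1/4) = 1.49 in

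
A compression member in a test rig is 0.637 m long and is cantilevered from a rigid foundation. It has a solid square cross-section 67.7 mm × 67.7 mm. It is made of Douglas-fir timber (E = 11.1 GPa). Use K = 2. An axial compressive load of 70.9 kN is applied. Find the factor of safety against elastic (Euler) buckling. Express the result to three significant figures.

n ≈ 1.67

I = a⁴/12 = 67.7⁴/12 = 1.751×10^6 mm⁴
I = 1.751×10^6 mm⁴ = 1.751×10^-6 m⁴
Effective length L_e = K·L = 2 × 0.637 = 1.274 m
P_cr = π²EI / L_e² = π² × 11.1×10⁹ × 1.751×10^-6 / 1.274² = 1.182×10^5 N
Factor of safety n = P_cr / P = 118.16 / 70.9 = 1.67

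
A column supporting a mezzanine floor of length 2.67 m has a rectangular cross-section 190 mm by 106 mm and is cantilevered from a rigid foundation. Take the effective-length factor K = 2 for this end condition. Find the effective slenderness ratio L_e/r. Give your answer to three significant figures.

Buckling occurs about the weak axis: I_min = h·b³/12 with b = 106 mm (the shorter side).
I_min = 190×106³/12 = 1.886×10^7 mm⁴
A = 2.014×10^4 mm²;  r_min = √(I/A) = √(1.886×10^7/2.014×10^4) = 30.60 mm
L_e = K·L = 2 × 2.67 m = 5.340 m = 5340.0 mm
λ = L_e / r_min = 5340.0 / 30.60 = 175

λ ≈ 175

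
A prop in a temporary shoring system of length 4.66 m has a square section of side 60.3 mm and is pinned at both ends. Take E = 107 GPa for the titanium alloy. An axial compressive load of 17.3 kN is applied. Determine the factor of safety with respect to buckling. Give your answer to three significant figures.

I = a⁴/12 = 60.3⁴/12 = 1.102×10^6 mm⁴
I = 1.102×10^6 mm⁴ = 1.102×10^-6 m⁴
Effective length L_e = K·L = 1 × 4.66 = 4.660 m
P_cr = π²EI / L_e² = π² × 107×10⁹ × 1.102×10^-6 / 4.660² = 5.358×10^4 N
Factor of safety n = P_cr / P = 53.580 / 17.3 = 3.10

n ≈ 3.10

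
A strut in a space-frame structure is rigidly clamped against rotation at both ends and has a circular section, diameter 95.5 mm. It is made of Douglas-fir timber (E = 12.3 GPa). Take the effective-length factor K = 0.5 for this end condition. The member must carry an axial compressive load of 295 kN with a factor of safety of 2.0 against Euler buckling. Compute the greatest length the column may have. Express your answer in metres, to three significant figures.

I = πd⁴/64 = π×95.5⁴/64 = 4.083×10^6 mm⁴
I = 4.083×10^-6 m⁴
Required critical load P_cr = n·P = 2.0 × 295 = 590.0 kN = 5.900×10^5 N
From P_cr = π²EI/(K·L)²:  L = (1/K)·√(π²EI/P_cr) = (1/0.5)·√(π²×1.23×10^10×4.083×10^-6/5.900×10^5)
L = 1.83 m

L_max ≈ 1.83 m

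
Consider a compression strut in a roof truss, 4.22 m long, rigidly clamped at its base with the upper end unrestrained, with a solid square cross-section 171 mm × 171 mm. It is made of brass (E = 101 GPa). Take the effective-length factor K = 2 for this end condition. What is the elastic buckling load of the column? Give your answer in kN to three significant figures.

P_cr ≈ 997 kN

I = a⁴/12 = 171⁴/12 = 7.125×10^7 mm⁴
I = 7.125×10^7 mm⁴ = 7.125×10^-5 m⁴
Effective length L_e = K·L = 2 × 4.22 = 8.440 m
P_cr = π²EI / L_e² = π² × 101×10⁹ × 7.125×10^-5 / 8.440² = 9.971×10^5 N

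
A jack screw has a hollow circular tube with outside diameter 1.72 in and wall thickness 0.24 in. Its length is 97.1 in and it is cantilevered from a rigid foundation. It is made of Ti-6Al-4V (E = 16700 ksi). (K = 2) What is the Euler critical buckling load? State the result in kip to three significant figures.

P_cr ≈ 1.37 kip

Inner diameter d_i = 1.72 − 2×0.24 = 1.240 in
I = π(d_o⁴ − d_i⁴)/64 = π(1.72⁴ − 1.240⁴)/64 = 0.3136 in⁴
Effective length L_e = K·L = 2 × 97.1 = 194.2 in
P_cr = π²EI / L_e² = π² × 16700×10³ × 0.3136 / 194.2² = 1.370×10^3 lb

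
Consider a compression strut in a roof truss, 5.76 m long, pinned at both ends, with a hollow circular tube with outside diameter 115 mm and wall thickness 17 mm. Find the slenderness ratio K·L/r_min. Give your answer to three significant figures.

λ ≈ 164

Inner diameter d_i = 115 − 2×17 = 81.00 mm
I = π(d_o⁴ − d_i⁴)/64 = π(115⁴ − 81.00⁴)/64 = 6.472×10^6 mm⁴
A = 5.234×10^3 mm²;  r_min = √(I/A) = √(6.472×10^6/5.234×10^3) = 35.17 mm
L_e = K·L = 1 × 5.76 m = 5.760 m = 5760.0 mm
λ = L_e / r_min = 5760.0 / 35.17 = 164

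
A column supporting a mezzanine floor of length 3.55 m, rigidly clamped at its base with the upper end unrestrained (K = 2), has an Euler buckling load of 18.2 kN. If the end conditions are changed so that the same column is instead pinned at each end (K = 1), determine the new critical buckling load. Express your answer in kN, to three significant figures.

P_cr ∝ 1/K², so P_cr,new = P_cr,old × (K_old/K_new)² = 18.2 × (2/1)²
= 18.2 × 4.000 = 72.8 kN

P_cr ≈ 72.8 kN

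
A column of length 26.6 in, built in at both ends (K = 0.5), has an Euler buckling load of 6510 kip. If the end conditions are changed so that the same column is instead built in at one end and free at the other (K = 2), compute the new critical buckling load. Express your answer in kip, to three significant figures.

P_cr ≈ 407 kip

P_cr ∝ 1/K², so P_cr,new = P_cr,old × (K_old/K_new)² = 6510 × (0.5/2)²
= 6510 × 0.06250 = 407 kip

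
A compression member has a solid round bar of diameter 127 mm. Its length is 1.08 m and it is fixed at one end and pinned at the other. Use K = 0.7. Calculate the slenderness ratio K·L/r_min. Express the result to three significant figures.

λ ≈ 23.8

I = πd⁴/64 = π×127⁴/64 = 1.277×10^7 mm⁴
A = 1.267×10^4 mm²;  r_min = √(I/A) = √(1.277×10^7/1.267×10^4) = 31.75 mm
L_e = K·L = 0.7 × 1.08 m = 0.7560 m = 756.00 mm
λ = L_e / r_min = 756.00 / 31.75 = 23.8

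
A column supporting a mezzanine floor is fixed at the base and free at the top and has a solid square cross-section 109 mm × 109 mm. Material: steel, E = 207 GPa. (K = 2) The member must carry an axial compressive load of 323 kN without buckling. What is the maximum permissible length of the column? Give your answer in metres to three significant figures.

I = a⁴/12 = 109⁴/12 = 1.176×10^7 mm⁴
I = 1.176×10^-5 m⁴
At the buckling limit P_cr = P = 3.230×10^5 N
From P_cr = π²EI/(K·L)²:  L = (1/K)·√(π²EI/P_cr) = (1/2)·√(π²×2.07×10^11×1.176×10^-5/3.230×10^5)
L = 4.31 m

L_max ≈ 4.31 m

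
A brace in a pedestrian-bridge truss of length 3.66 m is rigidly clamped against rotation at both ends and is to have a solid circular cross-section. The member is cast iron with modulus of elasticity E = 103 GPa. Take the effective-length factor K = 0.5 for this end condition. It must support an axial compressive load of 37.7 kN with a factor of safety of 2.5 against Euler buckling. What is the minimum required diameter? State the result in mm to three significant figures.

d ≈ 50.1 mm

Required P_cr = n·P = 2.5 × 37.7 = 94.25 kN
L_e = K·L = 0.5 × 3.66 = 1.830 m
Required I = P_cr·L_e²/(π²E) = 9.425×10^4 × 1.830² / (π² × 1.03×10^11) = 3.105×10^-7 m⁴
I_req = 3.105×10^5 mm⁴
Solid circle: I = πd⁴/64  ⇒  d = (64I/π)^(1/4) = (64×3.105×10^5/π)^(1/4) = 50.1 mm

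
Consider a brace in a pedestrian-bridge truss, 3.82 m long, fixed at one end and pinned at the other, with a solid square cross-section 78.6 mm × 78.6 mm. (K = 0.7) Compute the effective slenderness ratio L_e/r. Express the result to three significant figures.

λ ≈ 118

For a square r = a/√12 = 78.6/√12 = 22.69 mm
L_e = K·L = 0.7 × 3.82 m = 2.674 m = 2674.0 mm
λ = L_e / r_min = 2674.0 / 22.69 = 118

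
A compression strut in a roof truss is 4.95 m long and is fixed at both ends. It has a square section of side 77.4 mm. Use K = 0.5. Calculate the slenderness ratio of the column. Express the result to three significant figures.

λ ≈ 111

For a square r = a/√12 = 77.4/√12 = 22.34 mm
L_e = K·L = 0.5 × 4.95 m = 2.475 m = 2475.0 mm
λ = L_e / r_min = 2475.0 / 22.34 = 111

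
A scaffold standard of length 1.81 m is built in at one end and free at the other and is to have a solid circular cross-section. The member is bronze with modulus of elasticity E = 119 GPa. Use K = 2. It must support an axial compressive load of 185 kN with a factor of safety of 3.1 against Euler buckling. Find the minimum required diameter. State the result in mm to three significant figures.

d ≈ 107 mm

Required P_cr = n·P = 3.1 × 185 = 573.5 kN
L_e = K·L = 2 × 1.81 = 3.620 m
Required I = P_cr·L_e²/(π²E) = 5.735×10^5 × 3.620² / (π² × 1.19×10^11) = 6.399×10^-6 m⁴
I_req = 6.399×10^6 mm⁴
Solid circle: I = πd⁴/64  ⇒  d = (64I/π)^(1/4) = (64×6.399×10^6/π)^(1/4) = 107 mm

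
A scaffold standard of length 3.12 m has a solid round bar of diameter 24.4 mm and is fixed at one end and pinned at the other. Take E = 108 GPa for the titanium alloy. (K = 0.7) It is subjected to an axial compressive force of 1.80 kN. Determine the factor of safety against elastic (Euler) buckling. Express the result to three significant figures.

I = πd⁴/64 = π×24.4⁴/64 = 1.740×10^4 mm⁴
I = 1.740×10^4 mm⁴ = 1.740×10^-8 m⁴
Effective length L_e = K·L = 0.7 × 3.12 = 2.184 m
P_cr = π²EI / L_e² = π² × 108×10⁹ × 1.740×10^-8 / 2.184² = 3.888×10^3 N
Factor of safety n = P_cr / P = 3.8882 / 1.80 = 2.16

n ≈ 2.16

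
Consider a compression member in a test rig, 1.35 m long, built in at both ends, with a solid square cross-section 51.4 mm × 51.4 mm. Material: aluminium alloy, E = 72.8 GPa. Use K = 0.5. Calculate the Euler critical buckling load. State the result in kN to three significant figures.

I = a⁴/12 = 51.4⁴/12 = 5.817×10^5 mm⁴
I = 5.817×10^5 mm⁴ = 5.817×10^-7 m⁴
Effective length L_e = K·L = 0.5 × 1.35 = 0.6750 m
P_cr = π²EI / L_e² = π² × 72.8×10⁹ × 5.817×10^-7 / 0.6750² = 9.173×10^5 N

P_cr ≈ 917 kN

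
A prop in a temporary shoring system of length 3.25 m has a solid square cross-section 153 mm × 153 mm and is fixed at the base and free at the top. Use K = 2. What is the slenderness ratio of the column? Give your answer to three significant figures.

For a square r = a/√12 = 153/√12 = 44.17 mm
L_e = K·L = 2 × 3.25 m = 6.500 m = 6500.0 mm
λ = L_e / r_min = 6500.0 / 44.17 = 147

λ ≈ 147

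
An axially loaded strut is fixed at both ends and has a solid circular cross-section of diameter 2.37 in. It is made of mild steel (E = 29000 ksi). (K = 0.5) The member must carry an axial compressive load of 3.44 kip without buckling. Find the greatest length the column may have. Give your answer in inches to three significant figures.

I = πd⁴/64 = π×2.37⁴/64 = 1.549 in⁴
At the buckling limit P_cr = P = 3.440×10^3 lb
From P_cr = π²EI/(K·L)²:  L = (1/K)·√(π²EI/P_cr) = (1/0.5)·√(π²×2.90×10^7×1.549/3.440×10^3)
L = 718 in

L_max ≈ 718 in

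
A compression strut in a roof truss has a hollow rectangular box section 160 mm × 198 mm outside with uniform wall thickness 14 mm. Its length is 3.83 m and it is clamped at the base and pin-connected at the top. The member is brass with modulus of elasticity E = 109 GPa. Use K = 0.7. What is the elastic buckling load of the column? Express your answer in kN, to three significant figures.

Inner dimensions: h_i = 198 − 2×14 = 170.0 mm, b_i = 160 − 2×14 = 132.0 mm
Weak-axis I_min = (h_o·b_o³ − h_i·b_i³)/12 with b_o = 160, b_i = 132.0 mm (shorter outer/inner sides).
I_min = (198×160³ − 170.0×132.0³)/12 = 3.500×10^7 mm⁴
I = 3.500×10^7 mm⁴ = 3.500×10^-5 m⁴
Effective length L_e = K·L = 0.7 × 3.83 = 2.681 m
P_cr = π²EI / L_e² = π² × 109×10⁹ × 3.500×10^-5 / 2.681² = 5.239×10^6 N

P_cr ≈ 5240 kN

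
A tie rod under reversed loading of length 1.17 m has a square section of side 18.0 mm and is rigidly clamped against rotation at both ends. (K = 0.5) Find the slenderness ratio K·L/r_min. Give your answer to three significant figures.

I = a⁴/12 = 18.0⁴/12 = 8.748×10^3 mm⁴
A = 324.0 mm²;  r_min = √(I/A) = √(8.748×10^3/324.0) = 5.196 mm
L_e = K·L = 0.5 × 1.17 m = 0.5850 m = 585.00 mm
λ = L_e / r_min = 585.00 / 5.196 = 113

λ ≈ 113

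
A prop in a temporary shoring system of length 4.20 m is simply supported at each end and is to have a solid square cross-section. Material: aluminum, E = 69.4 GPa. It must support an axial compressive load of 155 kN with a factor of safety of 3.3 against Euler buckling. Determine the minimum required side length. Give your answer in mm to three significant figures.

a ≈ 112 mm

Required P_cr = n·P = 3.3 × 155 = 511.5 kN
L_e = K·L = 1 × 4.20 = 4.200 m
Required I = P_cr·L_e²/(π²E) = 5.115×10^5 × 4.200² / (π² × 6.94×10^10) = 1.317×10^-5 m⁴
I_req = 1.317×10^7 mm⁴
Solid square: I = a⁴/12  ⇒  a = (12I)^(1/4) = (12×1.317×10^7)^(1/4) = 112 mm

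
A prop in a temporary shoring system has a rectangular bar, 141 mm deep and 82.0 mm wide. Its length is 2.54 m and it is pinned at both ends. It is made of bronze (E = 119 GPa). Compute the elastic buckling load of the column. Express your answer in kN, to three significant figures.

Buckling occurs about the weak axis: I_min = h·b³/12 with b = 82.0 mm (the shorter side).
I_min = 141×82.0³/12 = 6.479×10^6 mm⁴
I = 6.479×10^6 mm⁴ = 6.479×10^-6 m⁴
Effective length L_e = K·L = 1 × 2.54 = 2.540 m
P_cr = π²EI / L_e² = π² × 119×10⁹ × 6.479×10^-6 / 2.540² = 1.179×10^6 N

P_cr ≈ 1180 kN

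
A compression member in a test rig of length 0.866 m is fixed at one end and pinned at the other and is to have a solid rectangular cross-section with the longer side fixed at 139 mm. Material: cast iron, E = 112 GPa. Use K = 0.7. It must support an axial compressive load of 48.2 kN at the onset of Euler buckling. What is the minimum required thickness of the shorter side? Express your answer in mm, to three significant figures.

L_e = K·L = 0.7 × 0.866 = 0.6062 m
Required I = P_cr·L_e²/(π²E) = 4.820×10^4 × 0.6062² / (π² × 1.12×10^11) = 1.602×10^-8 m⁴
I_req = 1.602×10^4 mm⁴
Rectangle, weak axis: I_min = h·b³/12 with h = 139 mm fixed  ⇒  b = (12I/h)^(1/3) = 11.1 mm

b ≈ 11.1 mm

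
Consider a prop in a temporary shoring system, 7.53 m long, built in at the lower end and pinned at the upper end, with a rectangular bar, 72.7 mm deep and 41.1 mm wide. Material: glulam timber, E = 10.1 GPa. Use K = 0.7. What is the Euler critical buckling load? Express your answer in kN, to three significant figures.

Buckling occurs about the weak axis: I_min = h·b³/12 with b = 41.1 mm (the shorter side).
I_min = 72.7×41.1³/12 = 4.206×10^5 mm⁴
I = 4.206×10^5 mm⁴ = 4.206×10^-7 m⁴
Effective length L_e = K·L = 0.7 × 7.53 = 5.271 m
P_cr = π²EI / L_e² = π² × 10.1×10⁹ × 4.206×10^-7 / 5.271² = 1.509×10^3 N

P_cr ≈ 1.51 kN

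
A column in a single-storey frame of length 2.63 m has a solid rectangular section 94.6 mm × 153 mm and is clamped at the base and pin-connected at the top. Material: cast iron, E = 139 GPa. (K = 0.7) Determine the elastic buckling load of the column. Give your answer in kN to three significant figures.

P_cr ≈ 4370 kN

Buckling occurs about the weak axis: I_min = h·b³/12 with b = 94.6 mm (the shorter side).
I_min = 153×94.6³/12 = 1.079×10^7 mm⁴
I = 1.079×10^7 mm⁴ = 1.079×10^-5 m⁴
Effective length L_e = K·L = 0.7 × 2.63 = 1.841 m
P_cr = π²EI / L_e² = π² × 139×10⁹ × 1.079×10^-5 / 1.841² = 4.369×10^6 N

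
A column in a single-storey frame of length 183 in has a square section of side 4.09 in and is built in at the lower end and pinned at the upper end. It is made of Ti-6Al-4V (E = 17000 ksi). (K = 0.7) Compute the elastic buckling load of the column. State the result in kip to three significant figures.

I = a⁴/12 = 4.09⁴/12 = 23.32 in⁴
Effective length L_e = K·L = 0.7 × 183 = 128.1 in
P_cr = π²EI / L_e² = π² × 17000×10³ × 23.32 / 128.1² = 2.384×10^5 lb

P_cr ≈ 238 kip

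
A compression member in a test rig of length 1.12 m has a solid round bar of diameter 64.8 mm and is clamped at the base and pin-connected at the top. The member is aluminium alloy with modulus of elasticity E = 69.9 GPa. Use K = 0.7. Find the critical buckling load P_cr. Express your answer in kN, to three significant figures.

P_cr ≈ 971 kN

I = πd⁴/64 = π×64.8⁴/64 = 8.655×10^5 mm⁴
I = 8.655×10^5 mm⁴ = 8.655×10^-7 m⁴
Effective length L_e = K·L = 0.7 × 1.12 = 0.7840 m
P_cr = π²EI / L_e² = π² × 69.9×10⁹ × 8.655×10^-7 / 0.7840² = 9.714×10^5 N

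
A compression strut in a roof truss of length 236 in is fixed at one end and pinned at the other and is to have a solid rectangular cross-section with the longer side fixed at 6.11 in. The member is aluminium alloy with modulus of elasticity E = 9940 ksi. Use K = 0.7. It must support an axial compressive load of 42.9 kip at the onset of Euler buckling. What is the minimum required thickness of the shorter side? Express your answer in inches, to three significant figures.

b ≈ 2.86 in

L_e = K·L = 0.7 × 236 = 165.2 in
Required I = P_cr·L_e²/(π²E) = 4.290×10^4 × 165.2² / (π² × 9.94×10^6) = 11.93 in⁴
Rectangle, weak axis: I_min = h·b³/12 with h = 6.11 in fixed  ⇒  b = (12I/h)^(1/3) = 2.86 in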